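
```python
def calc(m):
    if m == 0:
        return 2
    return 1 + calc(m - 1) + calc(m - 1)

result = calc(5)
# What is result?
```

calc(m) = 1 + 2·calc(m-1), calc(0)=2. Closed form: (2+1)·2^5 - 1 = 95.

Answer: 95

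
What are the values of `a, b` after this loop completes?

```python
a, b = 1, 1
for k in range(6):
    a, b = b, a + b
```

Fibonacci: after 6 iterations
`a, b` takes the values: (1, 1) → (1, 2) → (2, 3) → (3, 5) → (5, 8) → (8, 13) → (13, 21)

Answer: 13, 21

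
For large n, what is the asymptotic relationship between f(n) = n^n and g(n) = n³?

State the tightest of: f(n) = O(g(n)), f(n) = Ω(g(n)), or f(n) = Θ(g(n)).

n^n vs n³: f(n) = Ω(g(n)) but not O(g(n)) — n^n grows strictly faster than n³.

Answer: f(n) = Ω(g(n)) but not O(g(n)) — n^n grows strictly faster than n³.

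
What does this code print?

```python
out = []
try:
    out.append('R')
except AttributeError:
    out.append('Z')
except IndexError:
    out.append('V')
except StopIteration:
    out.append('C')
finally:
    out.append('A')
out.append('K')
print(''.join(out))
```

Execution trace: 'R' (try body, no exception) → 'A' (finally) → 'K' (after the try/except). Output: RAK

Answer: RAK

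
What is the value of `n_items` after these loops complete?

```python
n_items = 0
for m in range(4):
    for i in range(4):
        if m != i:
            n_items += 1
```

4² - 4 (exclude diagonal)
`n_items` takes the values: 0 → 1 → 2 → 3 → 4 → 5 → 6 → 7 → 8 → 9 → 10 → 11 → 12

Answer: 12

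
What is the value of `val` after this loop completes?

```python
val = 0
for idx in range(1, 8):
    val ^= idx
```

XOR of 1 to 7
`val` takes the values: 0 → 1 → 3 → 0 → 4 → 1 → 7 → 0

Answer: 0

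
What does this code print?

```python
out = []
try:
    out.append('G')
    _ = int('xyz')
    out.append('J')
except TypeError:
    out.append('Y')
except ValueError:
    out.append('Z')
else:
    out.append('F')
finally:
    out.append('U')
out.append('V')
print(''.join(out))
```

Execution trace: 'G' (try body) → 'Z' (except ValueError) → 'U' (finally) → 'V' (after the try/except). Output: GZUV

Answer: GZUV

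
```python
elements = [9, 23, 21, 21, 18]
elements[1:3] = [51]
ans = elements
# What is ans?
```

Trace:
`elements = [9, 23, 21, 21, 18]` → elements = [9, 23, 21, 21, 18]
`elements[1:3] = [51]` → elements = [9, 51, 21, 18]
`ans = elements` → ans = [9, 51, 21, 18]
So ans = [9, 51, 21, 18]

Answer: [9, 51, 21, 18]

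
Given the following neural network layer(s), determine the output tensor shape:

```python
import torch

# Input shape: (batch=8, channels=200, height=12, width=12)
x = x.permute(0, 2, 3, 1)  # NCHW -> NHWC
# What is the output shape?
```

Input: (8, 200, 12, 12) -> Output: (8, 12, 12, 200)

Answer: (8, 12, 12, 200)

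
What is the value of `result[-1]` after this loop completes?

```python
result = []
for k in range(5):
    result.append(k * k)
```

Last element of squares 0 to 4
`result` takes the values: [] → [0] → [0, 1] → [0, 1, 4] → [0, 1, 4, 9] → [0, 1, 4, 9, 16]
So `result[-1]` = 16

Answer: 16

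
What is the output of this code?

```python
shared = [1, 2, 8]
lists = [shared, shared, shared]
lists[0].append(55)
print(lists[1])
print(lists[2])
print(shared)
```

Key concept: list of same reference.
Step by step:
`shared = [1, 2, 8]` → shared = [1, 2, 8]
`lists = [shared, shared, shared]` → lists = [[1, 2, 8], [1, 2, 8], [1, 2, 8]]
`lists[0].append(55)` → shared = [1, 2, 8, 55]; lists = [[1, 2, 8, 55], [1, 2, 8, 55], [1, 2, 8, 55]]
`print(lists[1])` → prints [1, 2, 8, 55]
`print(lists[2])` → prints [1, 2, 8, 55]
`print(shared)` → prints [1, 2, 8, 55]

Answer:
[1, 2, 8, 55]
[1, 2, 8, 55]
[1, 2, 8, 55]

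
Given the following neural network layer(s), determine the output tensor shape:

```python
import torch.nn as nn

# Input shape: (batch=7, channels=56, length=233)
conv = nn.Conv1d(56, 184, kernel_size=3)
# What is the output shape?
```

Input: (7, 56, 233) -> Output: (7, 184, 231)

Answer: (7, 184, 231)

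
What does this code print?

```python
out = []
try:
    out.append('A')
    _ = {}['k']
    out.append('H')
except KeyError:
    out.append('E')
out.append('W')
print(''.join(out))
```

Execution trace: 'A' (try body) → 'E' (except KeyError) → 'W' (after the try/except). Output: AEW

Answer: AEW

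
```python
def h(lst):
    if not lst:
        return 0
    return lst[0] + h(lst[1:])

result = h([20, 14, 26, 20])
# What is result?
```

20 + 14 + 26 + 20 + 0 = 80

Answer: 80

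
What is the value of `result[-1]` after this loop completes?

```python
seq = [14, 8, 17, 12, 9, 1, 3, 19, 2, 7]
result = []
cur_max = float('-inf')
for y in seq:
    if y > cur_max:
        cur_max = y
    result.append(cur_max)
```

Running max ends at 19
`result` takes the values: [] → [14] → [14, 14] → [14, 14, 17] → [14, 14, 17, 17] → [14, 14, 17, 17, 17] → [14, 14, 17, 17, 17, 17] → [14, 14, 17, 17, 17, 17, 17] → [14, 14, 17, 17, 17, 17, 17, 19] → [14, 14, 17, 17, 17, 17, 17, 19, 19] → [14, 14, 17, 17, 17, 17, 17, 19, 19, 19]
So `result[-1]` = 19

Answer: 19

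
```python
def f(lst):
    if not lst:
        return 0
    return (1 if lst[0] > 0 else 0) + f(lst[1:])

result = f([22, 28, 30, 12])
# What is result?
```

Count of positive elements in [22, 28, 30, 12] = 4

Answer: 4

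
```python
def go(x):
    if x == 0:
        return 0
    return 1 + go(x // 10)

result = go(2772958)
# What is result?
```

Count of digits of 2772958: 7

Answer: 7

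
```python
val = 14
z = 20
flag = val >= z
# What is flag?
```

Trace:
`val = 14` → val = 14
`z = 20` → z = 20
`flag = val >= z` → flag = False
So flag = False

Answer: False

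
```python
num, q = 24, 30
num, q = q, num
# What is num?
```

Trace:
`num, q = 24, 30` → num = 24; q = 30
`num, q = q, num` → num = 30; q = 24
So num = 30

Answer: 30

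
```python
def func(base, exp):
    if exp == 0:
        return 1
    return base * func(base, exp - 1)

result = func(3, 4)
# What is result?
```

func(3, 4) = 3 * 3 * 3 * 3 = 81

Answer: 81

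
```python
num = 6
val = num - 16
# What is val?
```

Trace:
`num = 6` → num = 6
`val = num - 16` → val = -10
So val = -10

Answer: -10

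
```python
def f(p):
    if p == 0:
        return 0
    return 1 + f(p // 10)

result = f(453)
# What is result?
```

Count of digits of 453: 3

Answer: 3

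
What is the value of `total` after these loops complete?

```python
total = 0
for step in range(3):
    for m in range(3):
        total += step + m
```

Sum of all step+m for step,m in 3x3
`total` takes the values: 0 → 1 → 3 → 4 → 6 → 9 → 11 → 14 → 18

Answer: 18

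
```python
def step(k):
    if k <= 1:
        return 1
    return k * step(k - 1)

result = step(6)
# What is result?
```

step(6) = 6 * 5 * 4 * 3 * 2 * 1 = 720

Answer: 720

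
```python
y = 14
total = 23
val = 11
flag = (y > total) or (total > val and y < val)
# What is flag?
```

Trace:
`y = 14` → y = 14
`total = 23` → total = 23
`val = 11` → val = 11
`flag = (y > total) or (total > val and y < val)` → flag = False
So flag = False

Answer: False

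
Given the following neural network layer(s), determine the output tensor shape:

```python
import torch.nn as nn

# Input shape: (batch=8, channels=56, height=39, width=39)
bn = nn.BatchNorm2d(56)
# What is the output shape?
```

Input: (8, 56, 39, 39) -> Output: (8, 56, 39, 39)

Answer: (8, 56, 39, 39)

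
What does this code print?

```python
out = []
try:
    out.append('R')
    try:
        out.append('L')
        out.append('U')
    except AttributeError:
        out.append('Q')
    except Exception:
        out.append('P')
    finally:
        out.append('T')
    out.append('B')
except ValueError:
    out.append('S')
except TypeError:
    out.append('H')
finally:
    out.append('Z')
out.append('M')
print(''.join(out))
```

Execution trace: 'R' (try body) → 'L' (inner try body) → 'U' (inner try body, no exception) → 'T' (inner finally) → 'B' (try body, no exception) → 'Z' (finally) → 'M' (after the try/except). Output: RLUTBZM

Answer: RLUTBZM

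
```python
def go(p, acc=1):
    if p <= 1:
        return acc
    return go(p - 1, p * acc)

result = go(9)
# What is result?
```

Accumulator trace (n, acc): (9, 1) -> (8, 9) -> (7, 72) -> (6, 504) -> (5, 3024) -> (4, 15120) -> (3, 60480) -> (2, 181440) -> (1, 362880) -> return 362880

Answer: 362880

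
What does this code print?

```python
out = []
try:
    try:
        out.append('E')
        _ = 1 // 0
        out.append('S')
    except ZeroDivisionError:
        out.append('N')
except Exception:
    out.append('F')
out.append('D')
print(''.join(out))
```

Execution trace: 'E' (inner try body) → 'N' (inner except ZeroDivisionError) → 'D' (after the try/except). Output: END

Answer: END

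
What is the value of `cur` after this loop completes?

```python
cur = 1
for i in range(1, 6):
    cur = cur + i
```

Start at 1, add 1 through 5
`cur` takes the values: 1 → 2 → 4 → 7 → 11 → 16

Answer: 16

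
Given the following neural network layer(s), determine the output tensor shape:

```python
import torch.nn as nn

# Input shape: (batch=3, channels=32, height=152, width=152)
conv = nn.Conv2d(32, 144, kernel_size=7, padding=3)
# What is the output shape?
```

Input: (3, 32, 152, 152) -> Output: (3, 144, 152, 152)

Answer: (3, 144, 152, 152)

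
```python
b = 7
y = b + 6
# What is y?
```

Trace:
`b = 7` → b = 7
`y = b + 6` → y = 13
So y = 13

Answer: 13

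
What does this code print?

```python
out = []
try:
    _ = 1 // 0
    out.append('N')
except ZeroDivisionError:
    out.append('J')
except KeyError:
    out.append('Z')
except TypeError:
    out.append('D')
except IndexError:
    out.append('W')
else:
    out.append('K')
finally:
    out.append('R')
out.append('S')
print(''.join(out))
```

Execution trace: 'J' (except ZeroDivisionError) → 'R' (finally) → 'S' (after the try/except). Output: JRS

Answer: JRS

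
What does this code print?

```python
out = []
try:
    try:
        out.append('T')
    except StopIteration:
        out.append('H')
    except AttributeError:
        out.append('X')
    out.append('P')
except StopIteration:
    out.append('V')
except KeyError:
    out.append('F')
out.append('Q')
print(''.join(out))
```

Execution trace: 'T' (inner try body, no exception) → 'P' (try body, no exception) → 'Q' (after the try/except). Output: TPQ

Answer: TPQ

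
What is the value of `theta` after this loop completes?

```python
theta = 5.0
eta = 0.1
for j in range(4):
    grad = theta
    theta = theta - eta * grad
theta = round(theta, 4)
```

Gradient descent: w = 5.0 * (1 - 0.1)^4
`theta` takes the values: 5.0 → 4.5 → 4.05 → 3.645 → 3.2805

Answer: 3.2805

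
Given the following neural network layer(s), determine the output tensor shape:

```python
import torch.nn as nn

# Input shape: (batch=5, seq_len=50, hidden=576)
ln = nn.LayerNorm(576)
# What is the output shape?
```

Input: (5, 50, 576) -> Output: (5, 50, 576)

Answer: (5, 50, 576)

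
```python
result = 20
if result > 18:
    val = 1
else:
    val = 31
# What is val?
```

Trace:
`result = 20` → result = 20
`if result > 18: ...` → result > 18 is True → val = 1
So val = 1

Answer: 1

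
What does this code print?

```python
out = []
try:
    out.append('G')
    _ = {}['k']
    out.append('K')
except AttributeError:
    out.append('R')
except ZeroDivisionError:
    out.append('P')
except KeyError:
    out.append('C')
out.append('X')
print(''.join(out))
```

Execution trace: 'G' (try body) → 'C' (except KeyError) → 'X' (after the try/except). Output: GCX

Answer: GCX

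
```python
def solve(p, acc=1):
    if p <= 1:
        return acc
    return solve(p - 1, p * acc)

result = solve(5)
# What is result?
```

Accumulator trace (n, acc): (5, 1) -> (4, 5) -> (3, 20) -> (2, 60) -> (1, 120) -> return 120

Answer: 120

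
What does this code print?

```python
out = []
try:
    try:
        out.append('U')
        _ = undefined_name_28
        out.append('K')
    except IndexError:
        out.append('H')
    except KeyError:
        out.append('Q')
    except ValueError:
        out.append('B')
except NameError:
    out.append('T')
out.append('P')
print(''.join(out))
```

Execution trace: 'U' (try body) → 'T' (outer except NameError) → 'P' (after the try/except). Output: UTP

Answer: UTP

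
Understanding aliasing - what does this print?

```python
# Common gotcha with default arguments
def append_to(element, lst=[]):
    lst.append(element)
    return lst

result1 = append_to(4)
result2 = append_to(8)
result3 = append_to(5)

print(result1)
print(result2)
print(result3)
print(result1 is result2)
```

Key concept: mutable default argument gotcha.
Step by step:
`result1 = append_to(4)` → result1 = [4]
`result2 = append_to(8)` → result1 = [4, 8] (same object as result2); result2 = [4, 8] (same object as result1)
`result3 = append_to(5)` → result1 = [4, 8, 5] (same object as result2, result3); result2 = [4, 8, 5] (same object as result1, result3); result3 = [4, 8, 5] (same object as result1, result2)
`print(result1)` → prints [4, 8, 5]
`print(result2)` → prints [4, 8, 5]
`print(result3)` → prints [4, 8, 5]
`print(result1 is result2)` → prints True

Answer:
[4, 8, 5]
[4, 8, 5]
[4, 8, 5]
True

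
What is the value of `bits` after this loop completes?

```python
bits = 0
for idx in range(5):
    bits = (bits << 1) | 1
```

Build 5 consecutive 1-bits: 0b11111
`bits` takes the values: 0 → 1 → 3 → 7 → 15 → 31

Answer: 31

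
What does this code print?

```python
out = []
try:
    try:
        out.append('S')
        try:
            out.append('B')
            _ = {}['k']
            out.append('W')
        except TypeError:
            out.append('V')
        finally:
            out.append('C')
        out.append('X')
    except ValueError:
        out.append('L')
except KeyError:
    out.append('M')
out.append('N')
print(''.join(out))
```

Execution trace: 'S' (try body) → 'B' (inner try body) → 'C' (inner finally) → 'M' (outer except KeyError) → 'N' (after the try/except). Output: SBCMN

Answer: SBCMN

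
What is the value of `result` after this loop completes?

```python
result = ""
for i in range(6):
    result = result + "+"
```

Repeat '+' 6 times
`result` takes the values: "" → "+" → "++" → "+++" → "++++" → "+++++" → "++++++"

Answer: "++++++"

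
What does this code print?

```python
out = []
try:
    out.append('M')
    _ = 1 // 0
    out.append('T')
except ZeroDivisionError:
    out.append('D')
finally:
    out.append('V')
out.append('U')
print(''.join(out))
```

Execution trace: 'M' (try body) → 'D' (except ZeroDivisionError) → 'V' (finally) → 'U' (after the try/except). Output: MDVU

Answer: MDVU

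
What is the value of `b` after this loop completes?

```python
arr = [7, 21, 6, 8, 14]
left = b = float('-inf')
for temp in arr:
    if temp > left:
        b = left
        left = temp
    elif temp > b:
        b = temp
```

Second largest (with repeats) in [7, 21, 6, 8, 14]
`b` takes the values: -inf → 7 → 8 → 14

Answer: 14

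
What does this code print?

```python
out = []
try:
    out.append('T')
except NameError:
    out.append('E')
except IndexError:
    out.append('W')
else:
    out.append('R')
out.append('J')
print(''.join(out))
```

Execution trace: 'T' (try body, no exception) → 'R' (else) → 'J' (after the try/except). Output: TRJ

Answer: TRJ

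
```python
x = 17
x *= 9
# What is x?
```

Trace:
`x = 17` → x = 17
`x *= 9` → x = 153
So x = 153

Answer: 153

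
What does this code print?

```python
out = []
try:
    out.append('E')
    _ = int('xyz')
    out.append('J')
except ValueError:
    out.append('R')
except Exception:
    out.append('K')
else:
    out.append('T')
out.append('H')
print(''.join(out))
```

Execution trace: 'E' (try body) → 'R' (except ValueError) → 'H' (after the try/except). Output: ERH

Answer: ERH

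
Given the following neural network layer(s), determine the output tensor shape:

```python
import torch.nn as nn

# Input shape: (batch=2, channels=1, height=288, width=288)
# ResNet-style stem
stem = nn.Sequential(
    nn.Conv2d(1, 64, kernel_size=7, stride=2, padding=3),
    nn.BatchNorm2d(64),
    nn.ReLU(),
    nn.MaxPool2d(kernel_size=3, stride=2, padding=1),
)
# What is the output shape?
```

Input: (2, 1, 288, 288) -> after Conv2d 7x7 stride=2: (2, 64, 144, 144) -> Output: (2, 64, 72, 72)

Answer: (2, 64, 72, 72)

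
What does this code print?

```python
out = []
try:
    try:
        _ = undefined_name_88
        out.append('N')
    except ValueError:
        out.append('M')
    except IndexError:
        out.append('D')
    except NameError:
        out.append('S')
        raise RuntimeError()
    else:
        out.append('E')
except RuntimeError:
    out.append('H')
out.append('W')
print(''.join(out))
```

Execution trace: 'S' (except NameError) → 'H' (outer except RuntimeError) → 'W' (after the try/except). Output: SHW

Answer: SHW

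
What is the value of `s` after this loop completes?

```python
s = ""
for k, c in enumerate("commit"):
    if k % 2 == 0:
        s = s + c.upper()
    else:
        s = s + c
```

Uppercase even positions in 'commit'
`s` takes the values: "" → "C" → "Co" → "CoM" → "CoMm" → "CoMmI" → "CoMmIt"

Answer: "CoMmIt"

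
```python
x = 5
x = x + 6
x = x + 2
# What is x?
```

Trace:
`x = 5` → x = 5
`x = x + 6` → x = 11
`x = x + 2` → x = 13
So x = 13

Answer: 13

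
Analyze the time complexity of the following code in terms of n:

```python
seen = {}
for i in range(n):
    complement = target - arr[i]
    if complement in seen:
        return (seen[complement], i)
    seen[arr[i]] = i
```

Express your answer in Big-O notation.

This is Two sum with hash map. Time complexity: O(n).

Answer: O(n)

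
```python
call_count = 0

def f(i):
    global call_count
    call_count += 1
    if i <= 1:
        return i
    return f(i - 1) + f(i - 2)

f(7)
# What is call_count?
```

Calls(i) = 1 + Calls(i-1) + Calls(i-2); Calls(0)=Calls(1)=1. For i=7 this gives 41.

Answer: 41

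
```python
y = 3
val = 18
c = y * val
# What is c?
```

Trace:
`y = 3` → y = 3
`val = 18` → val = 18
`c = y * val` → c = 54
So c = 54

Answer: 54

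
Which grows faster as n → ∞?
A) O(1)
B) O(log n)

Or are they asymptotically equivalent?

O(1) vs O(log n): Higher order terms dominate.

Answer: B) O(log n) grows faster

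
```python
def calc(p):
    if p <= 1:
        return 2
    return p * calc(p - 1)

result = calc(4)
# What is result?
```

calc(4) = 4 * 3 * 2 * 2 = 48

Answer: 48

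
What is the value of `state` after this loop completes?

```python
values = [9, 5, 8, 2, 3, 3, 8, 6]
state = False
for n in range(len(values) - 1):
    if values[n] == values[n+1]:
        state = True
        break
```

Check consecutive duplicates in [9, 5, 8, 2, 3, 3, 8, 6]
`state` takes the values: False → True

Answer: True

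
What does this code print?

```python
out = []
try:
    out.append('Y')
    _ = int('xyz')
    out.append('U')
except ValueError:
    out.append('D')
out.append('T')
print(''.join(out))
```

Execution trace: 'Y' (try body) → 'D' (except ValueError) → 'T' (after the try/except). Output: YDT

Answer: YDT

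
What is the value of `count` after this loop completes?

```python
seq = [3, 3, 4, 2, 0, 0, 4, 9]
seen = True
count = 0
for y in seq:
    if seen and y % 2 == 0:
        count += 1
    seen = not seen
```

Count even values at even positions
`count` takes the values: 0 → 1 → 2 → 3

Answer: 3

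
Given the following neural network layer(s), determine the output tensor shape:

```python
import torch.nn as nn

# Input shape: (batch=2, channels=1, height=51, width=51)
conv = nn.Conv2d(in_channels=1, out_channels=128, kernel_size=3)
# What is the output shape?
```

Input: (2, 1, 51, 51) -> Output: (2, 128, 49, 49)

Answer: (2, 128, 49, 49)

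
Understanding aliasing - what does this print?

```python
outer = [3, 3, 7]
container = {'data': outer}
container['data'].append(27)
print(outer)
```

Key concept: dict holds reference to list.
Step by step:
`outer = [3, 3, 7]` → outer = [3, 3, 7]
`container = {'data': outer}` → container = {'data': [3, 3, 7]}
`container['data'].append(27)` → outer = [3, 3, 7, 27]; container = {'data': [3, 3, 7, 27]}
`print(outer)` → prints [3, 3, 7, 27]

Answer: [3, 3, 7, 27]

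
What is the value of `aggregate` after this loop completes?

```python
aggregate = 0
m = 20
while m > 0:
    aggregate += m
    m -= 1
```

Sum 20 down to 1
`aggregate` takes the values: 0 → 20 → 39 → 57 → 74 → 90 → 105 → 119 → 132 → 144 → 155 → 165 → 174 → 182 → 189 → 195 → 200 → 204 → 207 → 209 → 210

Answer: 210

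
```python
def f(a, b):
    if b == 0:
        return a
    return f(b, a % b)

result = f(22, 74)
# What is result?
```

f(22, 74) -> f(74, 22) -> f(22, 8) -> f(8, 6) -> f(6, 2) -> f(2, 0) -> 2

Answer: 2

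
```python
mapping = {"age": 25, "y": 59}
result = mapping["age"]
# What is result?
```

Trace:
`mapping = {"age": 25, "y": 59}` → mapping = {'age': 25, 'y': 59}
`result = mapping["age"]` → result = 25
So result = 25

Answer: 25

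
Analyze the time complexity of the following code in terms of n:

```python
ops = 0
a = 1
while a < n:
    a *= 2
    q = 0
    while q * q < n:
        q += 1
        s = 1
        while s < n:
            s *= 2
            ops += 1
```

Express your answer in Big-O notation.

Each loop level contributes: log n × √n × log n. Multiplying the contributions gives O(√n log² n).

Answer: O(√n log² n)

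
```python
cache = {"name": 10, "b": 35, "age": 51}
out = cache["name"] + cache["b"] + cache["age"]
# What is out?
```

Trace:
`cache = {"name": 10, "b": 35, "age": 51}` → cache = {'name': 10, 'b': 35, 'age': 51}
`out = cache["name"] + cache["b"] + cache["age"]` → out = 96
So out = 96

Answer: 96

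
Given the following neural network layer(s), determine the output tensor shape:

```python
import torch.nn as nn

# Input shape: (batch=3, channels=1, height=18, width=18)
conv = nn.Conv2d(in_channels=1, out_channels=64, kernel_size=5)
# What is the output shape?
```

Input: (3, 1, 18, 18) -> Output: (3, 64, 14, 14)

Answer: (3, 64, 14, 14)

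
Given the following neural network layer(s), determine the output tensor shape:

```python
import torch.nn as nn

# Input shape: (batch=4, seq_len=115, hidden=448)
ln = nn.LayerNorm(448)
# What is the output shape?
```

Input: (4, 115, 448) -> Output: (4, 115, 448)

Answer: (4, 115, 448)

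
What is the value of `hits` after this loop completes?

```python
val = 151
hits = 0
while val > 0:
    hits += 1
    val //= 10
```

Count digits by repeated division by 10
`hits` takes the values: 0 → 1 → 2 → 3

Answer: 3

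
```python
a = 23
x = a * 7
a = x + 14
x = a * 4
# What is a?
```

Trace:
`a = 23` → a = 23
`x = a * 7` → x = 161
`a = x + 14` → a = 175
`x = a * 4` → x = 700
So a = 175

Answer: 175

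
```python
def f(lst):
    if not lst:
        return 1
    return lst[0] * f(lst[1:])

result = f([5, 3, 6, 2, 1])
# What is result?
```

Product over [5, 3, 6, 2, 1] = 5 * 3 * 6 * 2 * 1 = 180

Answer: 180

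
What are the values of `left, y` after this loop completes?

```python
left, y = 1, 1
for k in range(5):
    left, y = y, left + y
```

Fibonacci: after 5 iterations
`left, y` takes the values: (1, 1) → (1, 2) → (2, 3) → (3, 5) → (5, 8) → (8, 13)

Answer: 8, 13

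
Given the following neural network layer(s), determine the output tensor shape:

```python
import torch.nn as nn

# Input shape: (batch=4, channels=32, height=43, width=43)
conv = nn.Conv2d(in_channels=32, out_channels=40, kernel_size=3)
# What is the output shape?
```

Input: (4, 32, 43, 43) -> Output: (4, 40, 41, 41)

Answer: (4, 40, 41, 41)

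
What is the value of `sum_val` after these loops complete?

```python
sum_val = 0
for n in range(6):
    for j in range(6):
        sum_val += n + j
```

Sum of all n+j for n,j in 6x6
`sum_val` takes the values: 0 → 1 → 3 → 6 → 10 → 15 → 16 → 18 → 21 → 25 → 30 → 36 → 38 → 41 → 45 → 50 → 56 → 63 → 66 → 70 → 75 → 81 → 88 → 96 → 100 → 105 → 111 → 118 → 126 → 135 → 140 → 146 → 153 → 161 → 170 → 180

Answer: 180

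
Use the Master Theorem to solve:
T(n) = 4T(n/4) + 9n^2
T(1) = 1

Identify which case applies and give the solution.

a=4, b=4, f(n)=9n^2. log_4(4) = 1. Since c=2 > 1 and the regularity condition holds (4(n/4)^2 = (4/4^2)n^2 with 4/4^2 < 1), Case 3 applies: T(n) = Θ(f(n)) = O(n^2).

Answer: O(n^2) - Case 3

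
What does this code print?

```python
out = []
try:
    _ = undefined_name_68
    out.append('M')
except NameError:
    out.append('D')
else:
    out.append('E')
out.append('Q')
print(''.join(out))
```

Execution trace: 'D' (except NameError) → 'Q' (after the try/except). Output: DQ

Answer: DQ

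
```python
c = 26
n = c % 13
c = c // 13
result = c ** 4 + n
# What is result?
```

Trace:
`c = 26` → c = 26
`n = c % 13` → n = 0
`c = c // 13` → c = 2
`result = c ** 4 + n` → result = 16
So result = 16

Answer: 16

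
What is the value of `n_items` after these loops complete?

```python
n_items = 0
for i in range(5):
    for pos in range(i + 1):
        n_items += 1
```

Triangle: 1 + 2 + ... + 5
`n_items` takes the values: 0 → 1 → 2 → 3 → 4 → 5 → 6 → 7 → 8 → 9 → 10 → 11 → 12 → 13 → 14 → 15

Answer: 15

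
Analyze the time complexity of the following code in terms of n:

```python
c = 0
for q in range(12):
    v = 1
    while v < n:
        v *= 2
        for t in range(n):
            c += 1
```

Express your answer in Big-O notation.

Each loop level contributes: 1 × log n × n. Multiplying the contributions gives O(n log n).

Answer: O(n log n)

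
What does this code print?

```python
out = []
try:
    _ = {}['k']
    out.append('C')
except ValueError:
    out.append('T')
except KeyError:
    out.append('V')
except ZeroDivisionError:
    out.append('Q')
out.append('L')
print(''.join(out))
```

Execution trace: 'V' (except KeyError) → 'L' (after the try/except). Output: VL

Answer: VL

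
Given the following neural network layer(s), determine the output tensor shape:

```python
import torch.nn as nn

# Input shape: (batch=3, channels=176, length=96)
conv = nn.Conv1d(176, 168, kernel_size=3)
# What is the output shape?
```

Input: (3, 176, 96) -> Output: (3, 168, 94)

Answer: (3, 168, 94)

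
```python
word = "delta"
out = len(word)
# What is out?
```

Trace:
`word = "delta"` → word = 'delta'
`out = len(word)` → out = 5
So out = 5

Answer: 5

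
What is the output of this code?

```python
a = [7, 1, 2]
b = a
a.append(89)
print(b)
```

Key concept: basic list aliasing.
Step by step:
`a = [7, 1, 2]` → a = [7, 1, 2]
`b = a` → b = [7, 1, 2] (same object as a)
`a.append(89)` → a = [7, 1, 2, 89] (same object as b); b = [7, 1, 2, 89] (same object as a)
`print(b)` → prints [7, 1, 2, 89]

Answer: [7, 1, 2, 89]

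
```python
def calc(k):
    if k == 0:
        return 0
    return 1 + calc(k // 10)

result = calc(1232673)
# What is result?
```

Count of digits of 1232673: 7

Answer: 7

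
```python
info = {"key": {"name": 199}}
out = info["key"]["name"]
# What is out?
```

Trace:
`info = {"key": {"name": 199}}` → info = {'key': {'name': 199}}
`out = info["key"]["name"]` → out = 199
So out = 199

Answer: 199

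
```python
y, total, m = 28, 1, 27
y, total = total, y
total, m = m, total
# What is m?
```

Trace:
`y, total, m = 28, 1, 27` → y = 28; total = 1; m = 27
`y, total = total, y` → y = 1; total = 28
`total, m = m, total` → total = 27; m = 28
So m = 28

Answer: 28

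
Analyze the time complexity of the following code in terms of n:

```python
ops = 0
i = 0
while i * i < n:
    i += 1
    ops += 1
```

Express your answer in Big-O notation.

Each loop level contributes: √n. Multiplying the contributions gives O(√n).

Answer: O(√n)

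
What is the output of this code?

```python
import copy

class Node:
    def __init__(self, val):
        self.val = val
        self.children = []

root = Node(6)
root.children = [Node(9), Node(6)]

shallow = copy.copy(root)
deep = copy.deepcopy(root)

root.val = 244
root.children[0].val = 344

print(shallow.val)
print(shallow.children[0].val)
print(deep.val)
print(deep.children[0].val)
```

Key concept: deep copy with custom objects.
Step by step:
`root = Node(6)` → root = Node(val=6, children=[])
`root.children = [Node(9), Node(6)]` → root = Node(val=6, children=[Node(val=9, children=[]), Node(val=6, children=[])])
`shallow = copy.copy(root)` → shallow = Node(val=6, children=[Node(val=9, children=[]), Node(val=6, children=[])])
`deep = copy.deepcopy(root)` → deep = Node(val=6, children=[Node(val=9, children=[]), Node(val=6, children=[])])
`root.val = 244` → root = Node(val=244, children=[Node(val=9, children=[]), Node(val=6, children=[])])
`root.children[0].val = 344` → root = Node(val=244, children=[Node(val=344, children=[]), Node(val=6, children=[])]); shallow = Node(val=6, children=[Node(val=344, children=[]), Node(val=6, children=[])])
`print(shallow.val)` → prints 6
`print(shallow.children[0].val)` → prints 344
`print(deep.val)` → prints 6
`print(deep.children[0].val)` → prints 9

Answer:
6
344
6
9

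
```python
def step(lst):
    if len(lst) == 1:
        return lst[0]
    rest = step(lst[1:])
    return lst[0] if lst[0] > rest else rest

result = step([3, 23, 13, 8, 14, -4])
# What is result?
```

Recursive max over [3, 23, 13, 8, 14, -4] = 23

Answer: 23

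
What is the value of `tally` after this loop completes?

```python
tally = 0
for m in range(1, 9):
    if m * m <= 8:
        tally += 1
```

Count numbers where m² ≤ 8
`tally` takes the values: 0 → 1 → 2

Answer: 2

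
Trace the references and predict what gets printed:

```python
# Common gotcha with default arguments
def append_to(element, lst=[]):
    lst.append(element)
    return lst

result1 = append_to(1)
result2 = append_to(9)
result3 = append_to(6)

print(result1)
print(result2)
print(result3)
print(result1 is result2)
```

Key concept: mutable default argument gotcha.
Step by step:
`result1 = append_to(1)` → result1 = [1]
`result2 = append_to(9)` → result1 = [1, 9] (same object as result2); result2 = [1, 9] (same object as result1)
`result3 = append_to(6)` → result1 = [1, 9, 6] (same object as result2, result3); result2 = [1, 9, 6] (same object as result1, result3); result3 = [1, 9, 6] (same object as result1, result2)
`print(result1)` → prints [1, 9, 6]
`print(result2)` → prints [1, 9, 6]
`print(result3)` → prints [1, 9, 6]
`print(result1 is result2)` → prints True

Answer:
[1, 9, 6]
[1, 9, 6]
[1, 9, 6]
True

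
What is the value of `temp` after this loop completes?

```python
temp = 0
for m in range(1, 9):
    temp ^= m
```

XOR of 1 to 8
`temp` takes the values: 0 → 1 → 3 → 0 → 4 → 1 → 7 → 0 → 8

Answer: 8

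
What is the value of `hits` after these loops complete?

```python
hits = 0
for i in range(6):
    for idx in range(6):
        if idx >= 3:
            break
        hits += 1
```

Inner breaks at 3, outer runs 6 times
`hits` takes the values: 0 → 1 → 2 → 3 → 4 → 5 → 6 → 7 → 8 → 9 → 10 → 11 → 12 → 13 → 14 → 15 → 16 → 17 → 18

Answer: 18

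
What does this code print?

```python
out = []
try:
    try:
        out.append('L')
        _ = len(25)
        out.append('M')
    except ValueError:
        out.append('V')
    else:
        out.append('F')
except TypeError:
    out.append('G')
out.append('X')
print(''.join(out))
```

Execution trace: 'L' (try body) → 'G' (outer except TypeError) → 'X' (after the try/except). Output: LGX

Answer: LGX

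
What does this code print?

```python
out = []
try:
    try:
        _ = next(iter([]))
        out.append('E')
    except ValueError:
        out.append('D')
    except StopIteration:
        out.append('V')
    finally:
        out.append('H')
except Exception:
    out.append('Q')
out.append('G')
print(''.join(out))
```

Execution trace: 'V' (inner except StopIteration) → 'H' (inner finally) → 'G' (after the try/except). Output: VHG

Answer: VHG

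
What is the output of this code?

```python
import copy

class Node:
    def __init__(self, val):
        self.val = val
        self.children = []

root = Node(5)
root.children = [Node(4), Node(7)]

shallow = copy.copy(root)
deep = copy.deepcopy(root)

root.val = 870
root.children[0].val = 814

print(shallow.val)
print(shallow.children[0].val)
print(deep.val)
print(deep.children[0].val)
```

Key concept: deep copy with custom objects.
Step by step:
`root = Node(5)` → root = Node(val=5, children=[])
`root.children = [Node(4), Node(7)]` → root = Node(val=5, children=[Node(val=4, children=[]), Node(val=7, children=[])])
`shallow = copy.copy(root)` → shallow = Node(val=5, children=[Node(val=4, children=[]), Node(val=7, children=[])])
`deep = copy.deepcopy(root)` → deep = Node(val=5, children=[Node(val=4, children=[]), Node(val=7, children=[])])
`root.val = 870` → root = Node(val=870, children=[Node(val=4, children=[]), Node(val=7, children=[])])
`root.children[0].val = 814` → root = Node(val=870, children=[Node(val=814, children=[]), Node(val=7, children=[])]); shallow = Node(val=5, children=[Node(val=814, children=[]), Node(val=7, children=[])])
`print(shallow.val)` → prints 5
`print(shallow.children[0].val)` → prints 814
`print(deep.val)` → prints 5
`print(deep.children[0].val)` → prints 4

Answer:
5
814
5
4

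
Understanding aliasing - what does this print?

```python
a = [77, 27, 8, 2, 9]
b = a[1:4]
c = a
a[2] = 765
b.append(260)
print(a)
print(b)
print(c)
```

Key concept: slice vs alias.
Step by step:
`a = [77, 27, 8, 2, 9]` → a = [77, 27, 8, 2, 9]
`b = a[1:4]` → b = [27, 8, 2]
`c = a` → c = [77, 27, 8, 2, 9] (same object as a)
`a[2] = 765` → a = [77, 27, 765, 2, 9] (same object as c); c = [77, 27, 765, 2, 9] (same object as a)
`b.append(260)` → b = [27, 8, 2, 260]
`print(a)` → prints [77, 27, 765, 2, 9]
`print(b)` → prints [27, 8, 2, 260]
`print(c)` → prints [77, 27, 765, 2, 9]

Answer:
[77, 27, 765, 2, 9]
[27, 8, 2, 260]
[77, 27, 765, 2, 9]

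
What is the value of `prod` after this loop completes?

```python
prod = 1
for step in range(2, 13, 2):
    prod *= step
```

Product of even numbers 2 to 12
`prod` takes the values: 1 → 2 → 8 → 48 → 384 → 3840 → 46080

Answer: 46080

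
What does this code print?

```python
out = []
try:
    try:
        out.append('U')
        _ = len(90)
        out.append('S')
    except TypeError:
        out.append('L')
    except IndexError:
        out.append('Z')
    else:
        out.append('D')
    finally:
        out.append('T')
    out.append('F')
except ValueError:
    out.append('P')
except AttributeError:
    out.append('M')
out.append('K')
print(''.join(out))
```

Execution trace: 'U' (inner try body) → 'L' (inner except TypeError) → 'T' (inner finally) → 'F' (try body, no exception) → 'K' (after the try/except). Output: ULTFK

Answer: ULTFK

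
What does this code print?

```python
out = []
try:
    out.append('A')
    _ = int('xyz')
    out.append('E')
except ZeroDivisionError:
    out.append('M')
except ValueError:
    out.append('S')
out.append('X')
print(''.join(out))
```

Execution trace: 'A' (try body) → 'S' (except ValueError) → 'X' (after the try/except). Output: ASX

Answer: ASX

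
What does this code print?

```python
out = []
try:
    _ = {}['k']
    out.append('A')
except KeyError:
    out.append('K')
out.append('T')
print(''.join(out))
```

Execution trace: 'K' (except KeyError) → 'T' (after the try/except). Output: KT

Answer: KT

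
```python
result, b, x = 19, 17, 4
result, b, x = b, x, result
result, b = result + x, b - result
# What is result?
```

Trace:
`result, b, x = 19, 17, 4` → result = 19; b = 17; x = 4
`result, b, x = b, x, result` → result = 17; b = 4; x = 19
`result, b = result + x, b - result` → result = 36; b = -13
So result = 36

Answer: 36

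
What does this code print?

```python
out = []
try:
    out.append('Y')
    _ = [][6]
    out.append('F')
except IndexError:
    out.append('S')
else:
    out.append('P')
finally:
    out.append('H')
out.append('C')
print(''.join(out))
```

Execution trace: 'Y' (try body) → 'S' (except IndexError) → 'H' (finally) → 'C' (after the try/except). Output: YSHC

Answer: YSHC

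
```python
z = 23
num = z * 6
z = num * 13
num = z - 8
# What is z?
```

Trace:
`z = 23` → z = 23
`num = z * 6` → num = 138
`z = num * 13` → z = 1794
`num = z - 8` → num = 1786
So z = 1794

Answer: 1794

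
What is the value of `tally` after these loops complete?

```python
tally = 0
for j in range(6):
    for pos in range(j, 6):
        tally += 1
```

Upper triangle: 6 + 5 + ... + 1
`tally` takes the values: 0 → 1 → 2 → 3 → 4 → 5 → 6 → 7 → 8 → 9 → 10 → 11 → 12 → 13 → 14 → 15 → 16 → 17 → 18 → 19 → 20 → 21

Answer: 21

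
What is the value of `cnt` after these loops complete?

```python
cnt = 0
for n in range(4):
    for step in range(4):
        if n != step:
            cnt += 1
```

4² - 4 (exclude diagonal)
`cnt` takes the values: 0 → 1 → 2 → 3 → 4 → 5 → 6 → 7 → 8 → 9 → 10 → 11 → 12

Answer: 12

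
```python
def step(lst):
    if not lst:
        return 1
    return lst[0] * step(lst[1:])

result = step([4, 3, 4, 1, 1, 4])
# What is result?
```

Product over [4, 3, 4, 1, 1, 4] = 4 * 3 * 4 * 1 * 1 * 4 = 192

Answer: 192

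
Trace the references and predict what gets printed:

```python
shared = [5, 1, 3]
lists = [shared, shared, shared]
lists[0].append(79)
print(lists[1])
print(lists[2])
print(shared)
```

Key concept: list of same reference.
Step by step:
`shared = [5, 1, 3]` → shared = [5, 1, 3]
`lists = [shared, shared, shared]` → lists = [[5, 1, 3], [5, 1, 3], [5, 1, 3]]
`lists[0].append(79)` → shared = [5, 1, 3, 79]; lists = [[5, 1, 3, 79], [5, 1, 3, 79], [5, 1, 3, 79]]
`print(lists[1])` → prints [5, 1, 3, 79]
`print(lists[2])` → prints [5, 1, 3, 79]
`print(shared)` → prints [5, 1, 3, 79]

Answer:
[5, 1, 3, 79]
[5, 1, 3, 79]
[5, 1, 3, 79]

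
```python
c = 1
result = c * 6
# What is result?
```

Trace:
`c = 1` → c = 1
`result = c * 6` → result = 6
So result = 6

Answer: 6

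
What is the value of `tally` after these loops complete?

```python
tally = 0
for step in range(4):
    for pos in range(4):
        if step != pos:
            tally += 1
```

4² - 4 (exclude diagonal)
`tally` takes the values: 0 → 1 → 2 → 3 → 4 → 5 → 6 → 7 → 8 → 9 → 10 → 11 → 12

Answer: 12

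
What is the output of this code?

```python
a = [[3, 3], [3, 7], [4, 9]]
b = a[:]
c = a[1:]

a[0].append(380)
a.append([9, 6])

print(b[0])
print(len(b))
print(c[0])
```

Key concept: slice with nested mutation.
Step by step:
`a = [[3, 3], [3, 7], [4, 9]]` → a = [[3, 3], [3, 7], [4, 9]]
`b = a[:]` → b = [[3, 3], [3, 7], [4, 9]]
`c = a[1:]` → c = [[3, 7], [4, 9]]
`a[0].append(380)` → a = [[3, 3, 380], [3, 7], [4, 9]]; b = [[3, 3, 380], [3, 7], [4, 9]]
`a.append([9, 6])` → a = [[3, 3, 380], [3, 7], [4, 9], [9, 6]]
`print(b[0])` → prints [3, 3, 380]
`print(len(b))` → prints 3
`print(c[0])` → prints [3, 7]

Answer:
[3, 3, 380]
3
[3, 7]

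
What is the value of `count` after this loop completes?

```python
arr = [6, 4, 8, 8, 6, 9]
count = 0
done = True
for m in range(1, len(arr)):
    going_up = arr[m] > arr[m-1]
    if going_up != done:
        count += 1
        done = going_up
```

Count direction changes in [6, 4, 8, 8, 6, 9]
`count` takes the values: 0 → 1 → 2 → 3 → 4

Answer: 4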